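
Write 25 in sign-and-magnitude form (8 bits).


Sign bit: 0 (positive)
Magnitude: 25 = 0011001
= 00011001


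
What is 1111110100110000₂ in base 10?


Positional values:
Bit 4: 1 × 2^4 = 16
Bit 5: 1 × 2^5 = 32
Bit 8: 1 × 2^8 = 256
Bit 10: 1 × 2^10 = 1024
Bit 11: 1 × 2^11 = 2048
Bit 12: 1 × 2^12 = 4096
Bit 13: 1 × 2^13 = 8192
Bit 14: 1 × 2^14 = 16384
Bit 15: 1 × 2^15 = 32768
Sum = 16 + 32 + 256 + 1024 + 2048 + 4096 + 8192 + 16384 + 32768
= 64816


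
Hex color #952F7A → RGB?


Hex: #952F7A
R = 95₁₆ = 149
G = 2F₁₆ = 47
B = 7A₁₆ = 122
= RGB(149, 47, 122)


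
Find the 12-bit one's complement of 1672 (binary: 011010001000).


Original: 011010001000
Invert all bits:
  bit 0: 0 → 1
  bit 1: 1 → 0
  bit 2: 1 → 0
  bit 3: 0 → 1
  bit 4: 1 → 0
  bit 5: 0 → 1
  bit 6: 0 → 1
  bit 7: 0 → 1
  bit 8: 1 → 0
  bit 9: 0 → 1
  bit 10: 0 → 1
  bit 11: 0 → 1
= 100101110111


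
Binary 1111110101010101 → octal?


Group into 3-bit groups: 001111110101010101
  001 = 1
  111 = 7
  110 = 6
  101 = 5
  010 = 2
  101 = 5
= 0o176525


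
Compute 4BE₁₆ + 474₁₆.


Align and add column by column (LSB to MSB, each column mod 16 with carry):
  04BE
+ 0474
  ----
  col 0: E(14) + 4(4) + 0 (carry in) = 18 → 2(2), carry out 1
  col 1: B(11) + 7(7) + 1 (carry in) = 19 → 3(3), carry out 1
  col 2: 4(4) + 4(4) + 1 (carry in) = 9 → 9(9), carry out 0
  col 3: 0(0) + 0(0) + 0 (carry in) = 0 → 0(0), carry out 0
Reading digits MSB→LSB: 0932
Strip leading zeros: 932
= 0x932


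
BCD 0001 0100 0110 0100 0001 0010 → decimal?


Each 4-bit group → digit:
  0001 → 1
  0100 → 4
  0110 → 6
  0100 → 4
  0001 → 1
  0010 → 2
= 146412


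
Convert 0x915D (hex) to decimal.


Positional values:
Position 0: D × 16^0 = 13 × 1 = 13
Position 1: 5 × 16^1 = 5 × 16 = 80
Position 2: 1 × 16^2 = 1 × 256 = 256
Position 3: 9 × 16^3 = 9 × 4096 = 36864
Sum = 13 + 80 + 256 + 36864
= 37213


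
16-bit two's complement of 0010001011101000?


Original: 0010001011101000
Step 1 - Invert all bits: 1101110100010111
Step 2 - Add 1: 1101110100010111 + 1
= 1101110100011000 (represents -8936)


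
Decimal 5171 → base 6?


Divide by 6 repeatedly:
5171 ÷ 6 = 861 remainder 5
861 ÷ 6 = 143 remainder 3
143 ÷ 6 = 23 remainder 5
23 ÷ 6 = 3 remainder 5
3 ÷ 6 = 0 remainder 3
Reading remainders bottom-up:
= 35535


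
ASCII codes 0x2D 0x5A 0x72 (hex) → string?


Codes (hex): 0x2D 0x5A 0x72
Per-code ASCII lookup:
  0x2D = 45  (special character) → '-'
  0x5A = 90  (range 65-90: uppercase, 90 - 65 = 25) → 'Z'
  0x72 = 114  (range 97-122: lowercase, 114 - 97 = 17) → 'r'
= '-Zr'


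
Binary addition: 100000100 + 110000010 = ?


Align and add column by column (LSB to MSB, carry propagating):
  0100000100
+ 0110000010
  ----------
  col 0: 0 + 0 + 0 (carry in) = 0 → bit 0, carry out 0
  col 1: 0 + 1 + 0 (carry in) = 1 → bit 1, carry out 0
  col 2: 1 + 0 + 0 (carry in) = 1 → bit 1, carry out 0
  col 3: 0 + 0 + 0 (carry in) = 0 → bit 0, carry out 0
  col 4: 0 + 0 + 0 (carry in) = 0 → bit 0, carry out 0
  col 5: 0 + 0 + 0 (carry in) = 0 → bit 0, carry out 0
  col 6: 0 + 0 + 0 (carry in) = 0 → bit 0, carry out 0
  col 7: 0 + 1 + 0 (carry in) = 1 → bit 1, carry out 0
  col 8: 1 + 1 + 0 (carry in) = 2 → bit 0, carry out 1
  col 9: 0 + 0 + 1 (carry in) = 1 → bit 1, carry out 0
Reading bits MSB→LSB: 1010000110
Strip leading zeros: 1010000110
= 1010000110


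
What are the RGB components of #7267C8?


Hex: #7267C8
R = 72₁₆ = 114
G = 67₁₆ = 103
B = C8₁₆ = 200
= RGB(114, 103, 200)


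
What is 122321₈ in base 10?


Positional values:
Position 0: 1 × 8^0 = 1
Position 1: 2 × 8^1 = 16
Position 2: 3 × 8^2 = 192
Position 3: 2 × 8^3 = 1024
Position 4: 2 × 8^4 = 8192
Position 5: 1 × 8^5 = 32768
Sum = 1 + 16 + 192 + 1024 + 8192 + 32768
= 42193


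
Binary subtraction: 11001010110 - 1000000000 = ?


Align and subtract column by column (LSB to MSB, borrowing when needed):
  11001010110
- 01000000000
  -----------
  col 0: (0 - 0 borrow-in) - 0 → 0 - 0 = 0, borrow out 0
  col 1: (1 - 0 borrow-in) - 0 → 1 - 0 = 1, borrow out 0
  col 2: (1 - 0 borrow-in) - 0 → 1 - 0 = 1, borrow out 0
  col 3: (0 - 0 borrow-in) - 0 → 0 - 0 = 0, borrow out 0
  col 4: (1 - 0 borrow-in) - 0 → 1 - 0 = 1, borrow out 0
  col 5: (0 - 0 borrow-in) - 0 → 0 - 0 = 0, borrow out 0
  col 6: (1 - 0 borrow-in) - 0 → 1 - 0 = 1, borrow out 0
  col 7: (0 - 0 borrow-in) - 0 → 0 - 0 = 0, borrow out 0
  col 8: (0 - 0 borrow-in) - 0 → 0 - 0 = 0, borrow out 0
  col 9: (1 - 0 borrow-in) - 1 → 1 - 1 = 0, borrow out 0
  col 10: (1 - 0 borrow-in) - 0 → 1 - 0 = 1, borrow out 0
Reading bits MSB→LSB: 10001010110
Strip leading zeros: 10001010110
= 10001010110


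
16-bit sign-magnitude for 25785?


Sign bit: 0 (positive)
Magnitude: 25785 = 110010010111001
= 0110010010111001


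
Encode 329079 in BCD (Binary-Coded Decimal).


Each digit → 4-bit binary:
  3 → 0011
  2 → 0010
  9 → 1001
  0 → 0000
  7 → 0111
  9 → 1001
= 0011 0010 1001 0000 0111 1001


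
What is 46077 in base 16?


Divide by 16 repeatedly:
46077 ÷ 16 = 2879 remainder 13 (D)
2879 ÷ 16 = 179 remainder 15 (F)
179 ÷ 16 = 11 remainder 3 (3)
11 ÷ 16 = 0 remainder 11 (B)
Reading remainders bottom-up:
= 0xB3FD


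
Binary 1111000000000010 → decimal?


Positional values:
Bit 1: 1 × 2^1 = 2
Bit 12: 1 × 2^12 = 4096
Bit 13: 1 × 2^13 = 8192
Bit 14: 1 × 2^14 = 16384
Bit 15: 1 × 2^15 = 32768
Sum = 2 + 4096 + 8192 + 16384 + 32768
= 61442


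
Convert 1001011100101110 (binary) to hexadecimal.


Group into 4-bit nibbles: 1001011100101110
  1001 = 9
  0111 = 7
  0010 = 2
  1110 = E
= 0x972E


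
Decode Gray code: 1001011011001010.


Gray code: 1001011011001010
MSB stays the same: 1
Each subsequent bit = prev_binary XOR current_gray:
  B[1] = 1 XOR 0 = 1
  B[2] = 1 XOR 0 = 1
  B[3] = 1 XOR 1 = 0
  B[4] = 0 XOR 0 = 0
  B[5] = 0 XOR 1 = 1
  B[6] = 1 XOR 1 = 0
  B[7] = 0 XOR 0 = 0
  B[8] = 0 XOR 1 = 1
  B[9] = 1 XOR 1 = 0
  B[10] = 0 XOR 0 = 0
  B[11] = 0 XOR 0 = 0
  B[12] = 0 XOR 1 = 1
  B[13] = 1 XOR 0 = 1
  B[14] = 1 XOR 1 = 0
  B[15] = 0 XOR 0 = 0
= 1110010010001100 (58508 decimal)


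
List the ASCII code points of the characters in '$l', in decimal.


String: '$l'  (2 characters)
Per-character ASCII lookup:
  '$': special character: '$' = 36
  'l': lowercase starts at 97: 'l' = 97 + 11 = 108
= 36 108


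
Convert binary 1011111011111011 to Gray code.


Binary: 1011111011111011
Gray code: G = B XOR (B >> 1)
B >> 1 = 0101111101111101
1011111011111011 XOR 0101111101111101:
  1 XOR 0 = 1
  0 XOR 1 = 1
  1 XOR 0 = 1
  1 XOR 1 = 0
  1 XOR 1 = 0
  1 XOR 1 = 0
  1 XOR 1 = 0
  0 XOR 1 = 1
  1 XOR 0 = 1
  1 XOR 1 = 0
  1 XOR 1 = 0
  1 XOR 1 = 0
  1 XOR 1 = 0
  0 XOR 1 = 1
  1 XOR 0 = 1
  1 XOR 1 = 0
= 1110000110000110


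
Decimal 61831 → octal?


Divide by 8 repeatedly:
61831 ÷ 8 = 7728 remainder 7
7728 ÷ 8 = 966 remainder 0
966 ÷ 8 = 120 remainder 6
120 ÷ 8 = 15 remainder 0
15 ÷ 8 = 1 remainder 7
1 ÷ 8 = 0 remainder 1
Reading remainders bottom-up:
= 0o170607


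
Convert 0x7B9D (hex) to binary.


Each hex digit → 4 binary bits:
  7 = 0111
  B = 1011
  9 = 1001
  D = 1101
Concatenate: 0111 1011 1001 1101
= 0111101110011101


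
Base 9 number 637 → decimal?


Positional values (base 9):
  7 × 9^0 = 7 × 1 = 7
  3 × 9^1 = 3 × 9 = 27
  6 × 9^2 = 6 × 81 = 486
Sum = 7 + 27 + 486
= 520


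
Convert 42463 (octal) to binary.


Each octal digit → 3 binary bits:
  4 = 100
  2 = 010
  4 = 100
  6 = 110
  3 = 011
Concatenate: 100 010 100 110 011
= 100010100110011


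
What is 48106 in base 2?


Divide by 2 repeatedly:
48106 ÷ 2 = 24053 remainder 0
24053 ÷ 2 = 12026 remainder 1
12026 ÷ 2 = 6013 remainder 0
6013 ÷ 2 = 3006 remainder 1
3006 ÷ 2 = 1503 remainder 0
1503 ÷ 2 = 751 remainder 1
751 ÷ 2 = 375 remainder 1
375 ÷ 2 = 187 remainder 1
187 ÷ 2 = 93 remainder 1
93 ÷ 2 = 46 remainder 1
46 ÷ 2 = 23 remainder 0
23 ÷ 2 = 11 remainder 1
11 ÷ 2 = 5 remainder 1
5 ÷ 2 = 2 remainder 1
2 ÷ 2 = 1 remainder 0
1 ÷ 2 = 0 remainder 1
Reading remainders bottom-up:
= 1011101111101010


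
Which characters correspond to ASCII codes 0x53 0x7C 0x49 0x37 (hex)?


Codes (hex): 0x53 0x7C 0x49 0x37
Per-code ASCII lookup:
  0x53 = 83  (range 65-90: uppercase, 83 - 65 = 18) → 'S'
  0x7C = 124  (special character) → '|'
  0x49 = 73  (range 65-90: uppercase, 73 - 65 = 8) → 'I'
  0x37 = 55  (range 48-57: digits, 55 - 48 = 7) → '7'
= 'S|I7'


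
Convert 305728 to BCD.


Each digit → 4-bit binary:
  3 → 0011
  0 → 0000
  5 → 0101
  7 → 0111
  2 → 0010
  8 → 1000
= 0011 0000 0101 0111 0010 1000


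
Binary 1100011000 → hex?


Group into 4-bit nibbles: 001100011000
  0011 = 3
  0001 = 1
  1000 = 8
= 0x318


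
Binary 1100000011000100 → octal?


Group into 3-bit groups: 001100000011000100
  001 = 1
  100 = 4
  000 = 0
  011 = 3
  000 = 0
  100 = 4
= 0o140304


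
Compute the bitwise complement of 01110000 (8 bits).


Original: 01110000
Invert all bits:
  bit 0: 0 → 1
  bit 1: 1 → 0
  bit 2: 1 → 0
  bit 3: 1 → 0
  bit 4: 0 → 1
  bit 5: 0 → 1
  bit 6: 0 → 1
  bit 7: 0 → 1
= 10001111


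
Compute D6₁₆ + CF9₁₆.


Align and add column by column (LSB to MSB, each column mod 16 with carry):
  00D6
+ 0CF9
  ----
  col 0: 6(6) + 9(9) + 0 (carry in) = 15 → F(15), carry out 0
  col 1: D(13) + F(15) + 0 (carry in) = 28 → C(12), carry out 1
  col 2: 0(0) + C(12) + 1 (carry in) = 13 → D(13), carry out 0
  col 3: 0(0) + 0(0) + 0 (carry in) = 0 → 0(0), carry out 0
Reading digits MSB→LSB: 0DCF
Strip leading zeros: DCF
= 0xDCF


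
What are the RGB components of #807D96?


Hex: #807D96
R = 80₁₆ = 128
G = 7D₁₆ = 125
B = 96₁₆ = 150
= RGB(128, 125, 150)


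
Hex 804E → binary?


Each hex digit → 4 binary bits:
  8 = 1000
  0 = 0000
  4 = 0100
  E = 1110
Concatenate: 1000 0000 0100 1110
= 1000000001001110


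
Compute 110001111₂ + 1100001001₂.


Align and add column by column (LSB to MSB, carry propagating):
  00110001111
+ 01100001001
  -----------
  col 0: 1 + 1 + 0 (carry in) = 2 → bit 0, carry out 1
  col 1: 1 + 0 + 1 (carry in) = 2 → bit 0, carry out 1
  col 2: 1 + 0 + 1 (carry in) = 2 → bit 0, carry out 1
  col 3: 1 + 1 + 1 (carry in) = 3 → bit 1, carry out 1
  col 4: 0 + 0 + 1 (carry in) = 1 → bit 1, carry out 0
  col 5: 0 + 0 + 0 (carry in) = 0 → bit 0, carry out 0
  col 6: 0 + 0 + 0 (carry in) = 0 → bit 0, carry out 0
  col 7: 1 + 0 + 0 (carry in) = 1 → bit 1, carry out 0
  col 8: 1 + 1 + 0 (carry in) = 2 → bit 0, carry out 1
  col 9: 0 + 1 + 1 (carry in) = 2 → bit 0, carry out 1
  col 10: 0 + 0 + 1 (carry in) = 1 → bit 1, carry out 0
Reading bits MSB→LSB: 10010011000
Strip leading zeros: 10010011000
= 10010011000


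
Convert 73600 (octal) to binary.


Each octal digit → 3 binary bits:
  7 = 111
  3 = 011
  6 = 110
  0 = 000
  0 = 000
Concatenate: 111 011 110 000 000
= 111011110000000


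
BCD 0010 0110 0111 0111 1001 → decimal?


Each 4-bit group → digit:
  0010 → 2
  0110 → 6
  0111 → 7
  0111 → 7
  1001 → 9
= 26779


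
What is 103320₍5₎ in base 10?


Positional values (base 5):
  0 × 5^0 = 0 × 1 = 0
  2 × 5^1 = 2 × 5 = 10
  3 × 5^2 = 3 × 25 = 75
  3 × 5^3 = 3 × 125 = 375
  0 × 5^4 = 0 × 625 = 0
  1 × 5^5 = 1 × 3125 = 3125
Sum = 0 + 10 + 75 + 375 + 0 + 3125
= 3585


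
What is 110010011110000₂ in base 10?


Positional values:
Bit 4: 1 × 2^4 = 16
Bit 5: 1 × 2^5 = 32
Bit 6: 1 × 2^6 = 64
Bit 7: 1 × 2^7 = 128
Bit 10: 1 × 2^10 = 1024
Bit 13: 1 × 2^13 = 8192
Bit 14: 1 × 2^14 = 16384
Sum = 16 + 32 + 64 + 128 + 1024 + 8192 + 16384
= 25840


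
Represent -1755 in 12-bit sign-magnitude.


Sign bit: 1 (negative)
Magnitude: 1755 = 11011011011
= 111011011011


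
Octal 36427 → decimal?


Positional values:
Position 0: 7 × 8^0 = 7
Position 1: 2 × 8^1 = 16
Position 2: 4 × 8^2 = 256
Position 3: 6 × 8^3 = 3072
Position 4: 3 × 8^4 = 12288
Sum = 7 + 16 + 256 + 3072 + 12288
= 15639


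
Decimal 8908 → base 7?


Divide by 7 repeatedly:
8908 ÷ 7 = 1272 remainder 4
1272 ÷ 7 = 181 remainder 5
181 ÷ 7 = 25 remainder 6
25 ÷ 7 = 3 remainder 4
3 ÷ 7 = 0 remainder 3
Reading remainders bottom-up:
= 34654


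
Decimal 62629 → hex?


Divide by 16 repeatedly:
62629 ÷ 16 = 3914 remainder 5 (5)
3914 ÷ 16 = 244 remainder 10 (A)
244 ÷ 16 = 15 remainder 4 (4)
15 ÷ 16 = 0 remainder 15 (F)
Reading remainders bottom-up:
= 0xF4A5


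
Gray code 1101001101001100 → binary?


Gray code: 1101001101001100
MSB stays the same: 1
Each subsequent bit = prev_binary XOR current_gray:
  B[1] = 1 XOR 1 = 0
  B[2] = 0 XOR 0 = 0
  B[3] = 0 XOR 1 = 1
  B[4] = 1 XOR 0 = 1
  B[5] = 1 XOR 0 = 1
  B[6] = 1 XOR 1 = 0
  B[7] = 0 XOR 1 = 1
  B[8] = 1 XOR 0 = 1
  B[9] = 1 XOR 1 = 0
  B[10] = 0 XOR 0 = 0
  B[11] = 0 XOR 0 = 0
  B[12] = 0 XOR 1 = 1
  B[13] = 1 XOR 1 = 0
  B[14] = 0 XOR 0 = 0
  B[15] = 0 XOR 0 = 0
= 1001110110001000 (40328 decimal)


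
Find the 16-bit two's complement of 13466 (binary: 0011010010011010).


Original: 0011010010011010
Step 1 - Invert all bits: 1100101101100101
Step 2 - Add 1: 1100101101100101 + 1
= 1100101101100110 (represents -13466)


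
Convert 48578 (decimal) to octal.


Divide by 8 repeatedly:
48578 ÷ 8 = 6072 remainder 2
6072 ÷ 8 = 759 remainder 0
759 ÷ 8 = 94 remainder 7
94 ÷ 8 = 11 remainder 6
11 ÷ 8 = 1 remainder 3
1 ÷ 8 = 0 remainder 1
Reading remainders bottom-up:
= 0o136702


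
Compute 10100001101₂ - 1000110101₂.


Align and subtract column by column (LSB to MSB, borrowing when needed):
  10100001101
- 01000110101
  -----------
  col 0: (1 - 0 borrow-in) - 1 → 1 - 1 = 0, borrow out 0
  col 1: (0 - 0 borrow-in) - 0 → 0 - 0 = 0, borrow out 0
  col 2: (1 - 0 borrow-in) - 1 → 1 - 1 = 0, borrow out 0
  col 3: (1 - 0 borrow-in) - 0 → 1 - 0 = 1, borrow out 0
  col 4: (0 - 0 borrow-in) - 1 → borrow from next column: (0+2) - 1 = 1, borrow out 1
  col 5: (0 - 1 borrow-in) - 1 → borrow from next column: (-1+2) - 1 = 0, borrow out 1
  col 6: (0 - 1 borrow-in) - 0 → borrow from next column: (-1+2) - 0 = 1, borrow out 1
  col 7: (0 - 1 borrow-in) - 0 → borrow from next column: (-1+2) - 0 = 1, borrow out 1
  col 8: (1 - 1 borrow-in) - 0 → 0 - 0 = 0, borrow out 0
  col 9: (0 - 0 borrow-in) - 1 → borrow from next column: (0+2) - 1 = 1, borrow out 1
  col 10: (1 - 1 borrow-in) - 0 → 0 - 0 = 0, borrow out 0
Reading bits MSB→LSB: 01011011000
Strip leading zeros: 1011011000
= 1011011000


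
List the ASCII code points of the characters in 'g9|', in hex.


String: 'g9|'  (3 characters)
Per-character ASCII lookup:
  'g': lowercase starts at 97: 'g' = 97 + 6 = 103 → 0x67
  '9': digits start at 48: '9' = 48 + 9 = 57 → 0x39
  '|': special character: '|' = 124 → 0x7C
= 0x67 0x39 0x7C


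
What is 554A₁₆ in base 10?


Positional values:
Position 0: A × 16^0 = 10 × 1 = 10
Position 1: 4 × 16^1 = 4 × 16 = 64
Position 2: 5 × 16^2 = 5 × 256 = 1280
Position 3: 5 × 16^3 = 5 × 4096 = 20480
Sum = 10 + 64 + 1280 + 20480
= 21834


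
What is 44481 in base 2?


Divide by 2 repeatedly:
44481 ÷ 2 = 22240 remainder 1
22240 ÷ 2 = 11120 remainder 0
11120 ÷ 2 = 5560 remainder 0
5560 ÷ 2 = 2780 remainder 0
2780 ÷ 2 = 1390 remainder 0
1390 ÷ 2 = 695 remainder 0
695 ÷ 2 = 347 remainder 1
347 ÷ 2 = 173 remainder 1
173 ÷ 2 = 86 remainder 1
86 ÷ 2 = 43 remainder 0
43 ÷ 2 = 21 remainder 1
21 ÷ 2 = 10 remainder 1
10 ÷ 2 = 5 remainder 0
5 ÷ 2 = 2 remainder 1
2 ÷ 2 = 1 remainder 0
1 ÷ 2 = 0 remainder 1
Reading remainders bottom-up:
= 1010110111000001


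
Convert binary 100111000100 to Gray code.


Binary: 100111000100
Gray code: G = B XOR (B >> 1)
B >> 1 = 010011100010
100111000100 XOR 010011100010:
  1 XOR 0 = 1
  0 XOR 1 = 1
  0 XOR 0 = 0
  1 XOR 0 = 1
  1 XOR 1 = 0
  1 XOR 1 = 0
  0 XOR 1 = 1
  0 XOR 0 = 0
  0 XOR 0 = 0
  1 XOR 0 = 1
  0 XOR 1 = 1
  0 XOR 0 = 0
= 110100100110


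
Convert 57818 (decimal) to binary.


Divide by 2 repeatedly:
57818 ÷ 2 = 28909 remainder 0
28909 ÷ 2 = 14454 remainder 1
14454 ÷ 2 = 7227 remainder 0
7227 ÷ 2 = 3613 remainder 1
3613 ÷ 2 = 1806 remainder 1
1806 ÷ 2 = 903 remainder 0
903 ÷ 2 = 451 remainder 1
451 ÷ 2 = 225 remainder 1
225 ÷ 2 = 112 remainder 1
112 ÷ 2 = 56 remainder 0
56 ÷ 2 = 28 remainder 0
28 ÷ 2 = 14 remainder 0
14 ÷ 2 = 7 remainder 0
7 ÷ 2 = 3 remainder 1
3 ÷ 2 = 1 remainder 1
1 ÷ 2 = 0 remainder 1
Reading remainders bottom-up:
= 1110000111011010


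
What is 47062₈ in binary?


Each octal digit → 3 binary bits:
  4 = 100
  7 = 111
  0 = 000
  6 = 110
  2 = 010
Concatenate: 100 111 000 110 010
= 100111000110010


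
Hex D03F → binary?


Each hex digit → 4 binary bits:
  D = 1101
  0 = 0000
  3 = 0011
  F = 1111
Concatenate: 1101 0000 0011 1111
= 1101000000111111


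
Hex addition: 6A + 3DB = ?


Align and add column by column (LSB to MSB, each column mod 16 with carry):
  006A
+ 03DB
  ----
  col 0: A(10) + B(11) + 0 (carry in) = 21 → 5(5), carry out 1
  col 1: 6(6) + D(13) + 1 (carry in) = 20 → 4(4), carry out 1
  col 2: 0(0) + 3(3) + 1 (carry in) = 4 → 4(4), carry out 0
  col 3: 0(0) + 0(0) + 0 (carry in) = 0 → 0(0), carry out 0
Reading digits MSB→LSB: 0445
Strip leading zeros: 445
= 0x445


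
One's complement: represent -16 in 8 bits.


Original: 00010000
Invert all bits:
  bit 0: 0 → 1
  bit 1: 0 → 1
  bit 2: 0 → 1
  bit 3: 1 → 0
  bit 4: 0 → 1
  bit 5: 0 → 1
  bit 6: 0 → 1
  bit 7: 0 → 1
= 11101111


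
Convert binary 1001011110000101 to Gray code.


Binary: 1001011110000101
Gray code: G = B XOR (B >> 1)
B >> 1 = 0100101111000010
1001011110000101 XOR 0100101111000010:
  1 XOR 0 = 1
  0 XOR 1 = 1
  0 XOR 0 = 0
  1 XOR 0 = 1
  0 XOR 1 = 1
  1 XOR 0 = 1
  1 XOR 1 = 0
  1 XOR 1 = 0
  1 XOR 1 = 0
  0 XOR 1 = 1
  0 XOR 0 = 0
  0 XOR 0 = 0
  0 XOR 0 = 0
  1 XOR 0 = 1
  0 XOR 1 = 1
  1 XOR 0 = 1
= 1101110001000111


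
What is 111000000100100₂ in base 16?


Group into 4-bit nibbles: 0111000000100100
  0111 = 7
  0000 = 0
  0010 = 2
  0100 = 4
= 0x7024


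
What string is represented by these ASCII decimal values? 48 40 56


Codes (decimal): 48 40 56
Per-code ASCII lookup:
  48  (range 48-57: digits, 48 - 48 = 0) → '0'
  40  (special character) → '('
  56  (range 48-57: digits, 56 - 48 = 8) → '8'
= '0(8'


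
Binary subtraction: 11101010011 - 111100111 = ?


Align and subtract column by column (LSB to MSB, borrowing when needed):
  11101010011
- 00111100111
  -----------
  col 0: (1 - 0 borrow-in) - 1 → 1 - 1 = 0, borrow out 0
  col 1: (1 - 0 borrow-in) - 1 → 1 - 1 = 0, borrow out 0
  col 2: (0 - 0 borrow-in) - 1 → borrow from next column: (0+2) - 1 = 1, borrow out 1
  col 3: (0 - 1 borrow-in) - 0 → borrow from next column: (-1+2) - 0 = 1, borrow out 1
  col 4: (1 - 1 borrow-in) - 0 → 0 - 0 = 0, borrow out 0
  col 5: (0 - 0 borrow-in) - 1 → borrow from next column: (0+2) - 1 = 1, borrow out 1
  col 6: (1 - 1 borrow-in) - 1 → borrow from next column: (0+2) - 1 = 1, borrow out 1
  col 7: (0 - 1 borrow-in) - 1 → borrow from next column: (-1+2) - 1 = 0, borrow out 1
  col 8: (1 - 1 borrow-in) - 1 → borrow from next column: (0+2) - 1 = 1, borrow out 1
  col 9: (1 - 1 borrow-in) - 0 → 0 - 0 = 0, borrow out 0
  col 10: (1 - 0 borrow-in) - 0 → 1 - 0 = 1, borrow out 0
Reading bits MSB→LSB: 10101101100
Strip leading zeros: 10101101100
= 10101101100


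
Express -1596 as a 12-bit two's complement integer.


Original: 011000111100
Step 1 - Invert all bits: 100111000011
Step 2 - Add 1: 100111000011 + 1
= 100111000100 (represents -1596)


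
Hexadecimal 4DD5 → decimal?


Positional values:
Position 0: 5 × 16^0 = 5 × 1 = 5
Position 1: D × 16^1 = 13 × 16 = 208
Position 2: D × 16^2 = 13 × 256 = 3328
Position 3: 4 × 16^3 = 4 × 4096 = 16384
Sum = 5 + 208 + 3328 + 16384
= 19925


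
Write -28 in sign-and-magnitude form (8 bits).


Sign bit: 1 (negative)
Magnitude: 28 = 0011100
= 10011100


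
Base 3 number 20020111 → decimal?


Positional values (base 3):
  1 × 3^0 = 1 × 1 = 1
  1 × 3^1 = 1 × 3 = 3
  1 × 3^2 = 1 × 9 = 9
  0 × 3^3 = 0 × 27 = 0
  2 × 3^4 = 2 × 81 = 162
  0 × 3^5 = 0 × 243 = 0
  0 × 3^6 = 0 × 729 = 0
  2 × 3^7 = 2 × 2187 = 4374
Sum = 1 + 3 + 9 + 0 + 162 + 0 + 0 + 4374
= 4549


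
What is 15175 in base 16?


Divide by 16 repeatedly:
15175 ÷ 16 = 948 remainder 7 (7)
948 ÷ 16 = 59 remainder 4 (4)
59 ÷ 16 = 3 remainder 11 (B)
3 ÷ 16 = 0 remainder 3 (3)
Reading remainders bottom-up:
= 0x3B47


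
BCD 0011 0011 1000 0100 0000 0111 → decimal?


Each 4-bit group → digit:
  0011 → 3
  0011 → 3
  1000 → 8
  0100 → 4
  0000 → 0
  0111 → 7
= 338407


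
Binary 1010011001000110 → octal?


Group into 3-bit groups: 001010011001000110
  001 = 1
  010 = 2
  011 = 3
  001 = 1
  000 = 0
  110 = 6
= 0o123106


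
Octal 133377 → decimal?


Positional values:
Position 0: 7 × 8^0 = 7
Position 1: 7 × 8^1 = 56
Position 2: 3 × 8^2 = 192
Position 3: 3 × 8^3 = 1536
Position 4: 3 × 8^4 = 12288
Position 5: 1 × 8^5 = 32768
Sum = 7 + 56 + 192 + 1536 + 12288 + 32768
= 46847


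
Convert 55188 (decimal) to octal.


Divide by 8 repeatedly:
55188 ÷ 8 = 6898 remainder 4
6898 ÷ 8 = 862 remainder 2
862 ÷ 8 = 107 remainder 6
107 ÷ 8 = 13 remainder 3
13 ÷ 8 = 1 remainder 5
1 ÷ 8 = 0 remainder 1
Reading remainders bottom-up:
= 0o153624


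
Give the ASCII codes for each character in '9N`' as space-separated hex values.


String: '9N`'  (3 characters)
Per-character ASCII lookup:
  '9': digits start at 48: '9' = 48 + 9 = 57 → 0x39
  'N': uppercase starts at 65: 'N' = 65 + 13 = 78 → 0x4E
  '`': special character: '`' = 96 → 0x60
= 0x39 0x4E 0x60


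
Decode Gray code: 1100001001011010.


Gray code: 1100001001011010
MSB stays the same: 1
Each subsequent bit = prev_binary XOR current_gray:
  B[1] = 1 XOR 1 = 0
  B[2] = 0 XOR 0 = 0
  B[3] = 0 XOR 0 = 0
  B[4] = 0 XOR 0 = 0
  B[5] = 0 XOR 0 = 0
  B[6] = 0 XOR 1 = 1
  B[7] = 1 XOR 0 = 1
  B[8] = 1 XOR 0 = 1
  B[9] = 1 XOR 1 = 0
  B[10] = 0 XOR 0 = 0
  B[11] = 0 XOR 1 = 1
  B[12] = 1 XOR 1 = 0
  B[13] = 0 XOR 0 = 0
  B[14] = 0 XOR 1 = 1
  B[15] = 1 XOR 0 = 1
= 1000001110010011 (33683 decimal)


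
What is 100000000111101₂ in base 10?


Positional values:
Bit 0: 1 × 2^0 = 1
Bit 2: 1 × 2^2 = 4
Bit 3: 1 × 2^3 = 8
Bit 4: 1 × 2^4 = 16
Bit 5: 1 × 2^5 = 32
Bit 14: 1 × 2^14 = 16384
Sum = 1 + 4 + 8 + 16 + 32 + 16384
= 16445


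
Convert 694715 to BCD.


Each digit → 4-bit binary:
  6 → 0110
  9 → 1001
  4 → 0100
  7 → 0111
  1 → 0001
  5 → 0101
= 0110 1001 0100 0111 0001 0101


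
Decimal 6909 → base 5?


Divide by 5 repeatedly:
6909 ÷ 5 = 1381 remainder 4
1381 ÷ 5 = 276 remainder 1
276 ÷ 5 = 55 remainder 1
55 ÷ 5 = 11 remainder 0
11 ÷ 5 = 2 remainder 1
2 ÷ 5 = 0 remainder 2
Reading remainders bottom-up:
= 210114


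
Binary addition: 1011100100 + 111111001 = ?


Align and add column by column (LSB to MSB, carry propagating):
  01011100100
+ 00111111001
  -----------
  col 0: 0 + 1 + 0 (carry in) = 1 → bit 1, carry out 0
  col 1: 0 + 0 + 0 (carry in) = 0 → bit 0, carry out 0
  col 2: 1 + 0 + 0 (carry in) = 1 → bit 1, carry out 0
  col 3: 0 + 1 + 0 (carry in) = 1 → bit 1, carry out 0
  col 4: 0 + 1 + 0 (carry in) = 1 → bit 1, carry out 0
  col 5: 1 + 1 + 0 (carry in) = 2 → bit 0, carry out 1
  col 6: 1 + 1 + 1 (carry in) = 3 → bit 1, carry out 1
  col 7: 1 + 1 + 1 (carry in) = 3 → bit 1, carry out 1
  col 8: 0 + 1 + 1 (carry in) = 2 → bit 0, carry out 1
  col 9: 1 + 0 + 1 (carry in) = 2 → bit 0, carry out 1
  col 10: 0 + 0 + 1 (carry in) = 1 → bit 1, carry out 0
Reading bits MSB→LSB: 10011011101
Strip leading zeros: 10011011101
= 10011011101


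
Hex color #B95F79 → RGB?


Hex: #B95F79
R = B9₁₆ = 185
G = 5F₁₆ = 95
B = 79₁₆ = 121
= RGB(185, 95, 121)


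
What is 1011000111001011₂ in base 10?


Positional values:
Bit 0: 1 × 2^0 = 1
Bit 1: 1 × 2^1 = 2
Bit 3: 1 × 2^3 = 8
Bit 6: 1 × 2^6 = 64
Bit 7: 1 × 2^7 = 128
Bit 8: 1 × 2^8 = 256
Bit 12: 1 × 2^12 = 4096
Bit 13: 1 × 2^13 = 8192
Bit 15: 1 × 2^15 = 32768
Sum = 1 + 2 + 8 + 64 + 128 + 256 + 4096 + 8192 + 32768
= 45515


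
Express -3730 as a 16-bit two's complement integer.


Original: 0000111010010010
Step 1 - Invert all bits: 1111000101101101
Step 2 - Add 1: 1111000101101101 + 1
= 1111000101101110 (represents -3730)


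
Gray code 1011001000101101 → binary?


Gray code: 1011001000101101
MSB stays the same: 1
Each subsequent bit = prev_binary XOR current_gray:
  B[1] = 1 XOR 0 = 1
  B[2] = 1 XOR 1 = 0
  B[3] = 0 XOR 1 = 1
  B[4] = 1 XOR 0 = 1
  B[5] = 1 XOR 0 = 1
  B[6] = 1 XOR 1 = 0
  B[7] = 0 XOR 0 = 0
  B[8] = 0 XOR 0 = 0
  B[9] = 0 XOR 0 = 0
  B[10] = 0 XOR 1 = 1
  B[11] = 1 XOR 0 = 1
  B[12] = 1 XOR 1 = 0
  B[13] = 0 XOR 1 = 1
  B[14] = 1 XOR 0 = 1
  B[15] = 1 XOR 1 = 0
= 1101110000110110 (56374 decimal)


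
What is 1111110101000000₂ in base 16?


Group into 4-bit nibbles: 1111110101000000
  1111 = F
  1101 = D
  0100 = 4
  0000 = 0
= 0xFD40


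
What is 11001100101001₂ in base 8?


Group into 3-bit groups: 011001100101001
  011 = 3
  001 = 1
  100 = 4
  101 = 5
  001 = 1
= 0o31451


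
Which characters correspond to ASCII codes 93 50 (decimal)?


Codes (decimal): 93 50
Per-code ASCII lookup:
  93  (special character) → ']'
  50  (range 48-57: digits, 50 - 48 = 2) → '2'
= ']2'


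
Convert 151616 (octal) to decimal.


Positional values:
Position 0: 6 × 8^0 = 6
Position 1: 1 × 8^1 = 8
Position 2: 6 × 8^2 = 384
Position 3: 1 × 8^3 = 512
Position 4: 5 × 8^4 = 20480
Position 5: 1 × 8^5 = 32768
Sum = 6 + 8 + 384 + 512 + 20480 + 32768
= 54158


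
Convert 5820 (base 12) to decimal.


Positional values (base 12):
  0 × 12^0 = 0 × 1 = 0
  2 × 12^1 = 2 × 12 = 24
  8 × 12^2 = 8 × 144 = 1152
  5 × 12^3 = 5 × 1728 = 8640
Sum = 0 + 24 + 1152 + 8640
= 9816


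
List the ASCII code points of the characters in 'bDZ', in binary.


String: 'bDZ'  (3 characters)
Per-character ASCII lookup:
  'b': lowercase starts at 97: 'b' = 97 + 1 = 98 → 1100010
  'D': uppercase starts at 65: 'D' = 65 + 3 = 68 → 1000100
  'Z': uppercase starts at 65: 'Z' = 65 + 25 = 90 → 1011010
= 1100010 1000100 1011010


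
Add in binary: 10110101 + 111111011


Align and add column by column (LSB to MSB, carry propagating):
  0010110101
+ 0111111011
  ----------
  col 0: 1 + 1 + 0 (carry in) = 2 → bit 0, carry out 1
  col 1: 0 + 1 + 1 (carry in) = 2 → bit 0, carry out 1
  col 2: 1 + 0 + 1 (carry in) = 2 → bit 0, carry out 1
  col 3: 0 + 1 + 1 (carry in) = 2 → bit 0, carry out 1
  col 4: 1 + 1 + 1 (carry in) = 3 → bit 1, carry out 1
  col 5: 1 + 1 + 1 (carry in) = 3 → bit 1, carry out 1
  col 6: 0 + 1 + 1 (carry in) = 2 → bit 0, carry out 1
  col 7: 1 + 1 + 1 (carry in) = 3 → bit 1, carry out 1
  col 8: 0 + 1 + 1 (carry in) = 2 → bit 0, carry out 1
  col 9: 0 + 0 + 1 (carry in) = 1 → bit 1, carry out 0
Reading bits MSB→LSB: 1010110000
Strip leading zeros: 1010110000
= 1010110000


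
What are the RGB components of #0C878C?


Hex: #0C878C
R = 0C₁₆ = 12
G = 87₁₆ = 135
B = 8C₁₆ = 140
= RGB(12, 135, 140)


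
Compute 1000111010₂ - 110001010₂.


Align and subtract column by column (LSB to MSB, borrowing when needed):
  1000111010
- 0110001010
  ----------
  col 0: (0 - 0 borrow-in) - 0 → 0 - 0 = 0, borrow out 0
  col 1: (1 - 0 borrow-in) - 1 → 1 - 1 = 0, borrow out 0
  col 2: (0 - 0 borrow-in) - 0 → 0 - 0 = 0, borrow out 0
  col 3: (1 - 0 borrow-in) - 1 → 1 - 1 = 0, borrow out 0
  col 4: (1 - 0 borrow-in) - 0 → 1 - 0 = 1, borrow out 0
  col 5: (1 - 0 borrow-in) - 0 → 1 - 0 = 1, borrow out 0
  col 6: (0 - 0 borrow-in) - 0 → 0 - 0 = 0, borrow out 0
  col 7: (0 - 0 borrow-in) - 1 → borrow from next column: (0+2) - 1 = 1, borrow out 1
  col 8: (0 - 1 borrow-in) - 1 → borrow from next column: (-1+2) - 1 = 0, borrow out 1
  col 9: (1 - 1 borrow-in) - 0 → 0 - 0 = 0, borrow out 0
Reading bits MSB→LSB: 0010110000
Strip leading zeros: 10110000
= 10110000


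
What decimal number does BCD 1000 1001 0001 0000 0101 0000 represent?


Each 4-bit group → digit:
  1000 → 8
  1001 → 9
  0001 → 1
  0000 → 0
  0101 → 5
  0000 → 0
= 891050


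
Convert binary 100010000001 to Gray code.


Binary: 100010000001
Gray code: G = B XOR (B >> 1)
B >> 1 = 010001000000
100010000001 XOR 010001000000:
  1 XOR 0 = 1
  0 XOR 1 = 1
  0 XOR 0 = 0
  0 XOR 0 = 0
  1 XOR 0 = 1
  0 XOR 1 = 1
  0 XOR 0 = 0
  0 XOR 0 = 0
  0 XOR 0 = 0
  0 XOR 0 = 0
  0 XOR 0 = 0
  1 XOR 0 = 1
= 110011000001


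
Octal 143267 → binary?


Each octal digit → 3 binary bits:
  1 = 001
  4 = 100
  3 = 011
  2 = 010
  6 = 110
  7 = 111
Concatenate: 001 100 011 010 110 111
= 001100011010110111


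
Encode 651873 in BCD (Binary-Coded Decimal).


Each digit → 4-bit binary:
  6 → 0110
  5 → 0101
  1 → 0001
  8 → 1000
  7 → 0111
  3 → 0011
= 0110 0101 0001 1000 0111 0011


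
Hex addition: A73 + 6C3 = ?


Align and add column by column (LSB to MSB, each column mod 16 with carry):
  0A73
+ 06C3
  ----
  col 0: 3(3) + 3(3) + 0 (carry in) = 6 → 6(6), carry out 0
  col 1: 7(7) + C(12) + 0 (carry in) = 19 → 3(3), carry out 1
  col 2: A(10) + 6(6) + 1 (carry in) = 17 → 1(1), carry out 1
  col 3: 0(0) + 0(0) + 1 (carry in) = 1 → 1(1), carry out 0
Reading digits MSB→LSB: 1136
Strip leading zeros: 1136
= 0x1136


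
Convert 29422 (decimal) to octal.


Divide by 8 repeatedly:
29422 ÷ 8 = 3677 remainder 6
3677 ÷ 8 = 459 remainder 5
459 ÷ 8 = 57 remainder 3
57 ÷ 8 = 7 remainder 1
7 ÷ 8 = 0 remainder 7
Reading remainders bottom-up:
= 0o71356


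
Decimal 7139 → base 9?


Divide by 9 repeatedly:
7139 ÷ 9 = 793 remainder 2
793 ÷ 9 = 88 remainder 1
88 ÷ 9 = 9 remainder 7
9 ÷ 9 = 1 remainder 0
1 ÷ 9 = 0 remainder 1
Reading remainders bottom-up:
= 10712


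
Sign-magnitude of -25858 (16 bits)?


Sign bit: 1 (negative)
Magnitude: 25858 = 110010100000010
= 1110010100000010


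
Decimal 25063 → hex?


Divide by 16 repeatedly:
25063 ÷ 16 = 1566 remainder 7 (7)
1566 ÷ 16 = 97 remainder 14 (E)
97 ÷ 16 = 6 remainder 1 (1)
6 ÷ 16 = 0 remainder 6 (6)
Reading remainders bottom-up:
= 0x61E7


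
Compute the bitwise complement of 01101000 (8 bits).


Original: 01101000
Invert all bits:
  bit 0: 0 → 1
  bit 1: 1 → 0
  bit 2: 1 → 0
  bit 3: 0 → 1
  bit 4: 1 → 0
  bit 5: 0 → 1
  bit 6: 0 → 1
  bit 7: 0 → 1
= 10010111


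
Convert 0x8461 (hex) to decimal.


Positional values:
Position 0: 1 × 16^0 = 1 × 1 = 1
Position 1: 6 × 16^1 = 6 × 16 = 96
Position 2: 4 × 16^2 = 4 × 256 = 1024
Position 3: 8 × 16^3 = 8 × 4096 = 32768
Sum = 1 + 96 + 1024 + 32768
= 33889


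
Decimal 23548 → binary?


Divide by 2 repeatedly:
23548 ÷ 2 = 11774 remainder 0
11774 ÷ 2 = 5887 remainder 0
5887 ÷ 2 = 2943 remainder 1
2943 ÷ 2 = 1471 remainder 1
1471 ÷ 2 = 735 remainder 1
735 ÷ 2 = 367 remainder 1
367 ÷ 2 = 183 remainder 1
183 ÷ 2 = 91 remainder 1
91 ÷ 2 = 45 remainder 1
45 ÷ 2 = 22 remainder 1
22 ÷ 2 = 11 remainder 0
11 ÷ 2 = 5 remainder 1
5 ÷ 2 = 2 remainder 1
2 ÷ 2 = 1 remainder 0
1 ÷ 2 = 0 remainder 1
Reading remainders bottom-up:
= 101101111111100


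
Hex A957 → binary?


Each hex digit → 4 binary bits:
  A = 1010
  9 = 1001
  5 = 0101
  7 = 0111
Concatenate: 1010 1001 0101 0111
= 1010100101010111


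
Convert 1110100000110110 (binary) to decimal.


Positional values:
Bit 1: 1 × 2^1 = 2
Bit 2: 1 × 2^2 = 4
Bit 4: 1 × 2^4 = 16
Bit 5: 1 × 2^5 = 32
Bit 11: 1 × 2^11 = 2048
Bit 13: 1 × 2^13 = 8192
Bit 14: 1 × 2^14 = 16384
Bit 15: 1 × 2^15 = 32768
Sum = 2 + 4 + 16 + 32 + 2048 + 8192 + 16384 + 32768
= 59446


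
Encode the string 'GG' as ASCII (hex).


String: 'GG'  (2 characters)
Per-character ASCII lookup:
  'G': uppercase starts at 65: 'G' = 65 + 6 = 71 → 0x47
  'G': uppercase starts at 65: 'G' = 65 + 6 = 71 → 0x47
= 0x47 0x47


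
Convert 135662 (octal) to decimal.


Positional values:
Position 0: 2 × 8^0 = 2
Position 1: 6 × 8^1 = 48
Position 2: 6 × 8^2 = 384
Position 3: 5 × 8^3 = 2560
Position 4: 3 × 8^4 = 12288
Position 5: 1 × 8^5 = 32768
Sum = 2 + 48 + 384 + 2560 + 12288 + 32768
= 48050


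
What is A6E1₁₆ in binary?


Each hex digit → 4 binary bits:
  A = 1010
  6 = 0110
  E = 1110
  1 = 0001
Concatenate: 1010 0110 1110 0001
= 1010011011100001


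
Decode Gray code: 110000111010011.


Gray code: 110000111010011
MSB stays the same: 1
Each subsequent bit = prev_binary XOR current_gray:
  B[1] = 1 XOR 1 = 0
  B[2] = 0 XOR 0 = 0
  B[3] = 0 XOR 0 = 0
  B[4] = 0 XOR 0 = 0
  B[5] = 0 XOR 0 = 0
  B[6] = 0 XOR 1 = 1
  B[7] = 1 XOR 1 = 0
  B[8] = 0 XOR 1 = 1
  B[9] = 1 XOR 0 = 1
  B[10] = 1 XOR 1 = 0
  B[11] = 0 XOR 0 = 0
  B[12] = 0 XOR 0 = 0
  B[13] = 0 XOR 1 = 1
  B[14] = 1 XOR 1 = 0
= 100000101100010 (16738 decimal)


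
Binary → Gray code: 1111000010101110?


Binary: 1111000010101110
Gray code: G = B XOR (B >> 1)
B >> 1 = 0111100001010111
1111000010101110 XOR 0111100001010111:
  1 XOR 0 = 1
  1 XOR 1 = 0
  1 XOR 1 = 0
  1 XOR 1 = 0
  0 XOR 1 = 1
  0 XOR 0 = 0
  0 XOR 0 = 0
  0 XOR 0 = 0
  1 XOR 0 = 1
  0 XOR 1 = 1
  1 XOR 0 = 1
  0 XOR 1 = 1
  1 XOR 0 = 1
  1 XOR 1 = 0
  1 XOR 1 = 0
  0 XOR 1 = 1
= 1000100011111001


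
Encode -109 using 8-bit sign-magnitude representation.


Sign bit: 1 (negative)
Magnitude: 109 = 1101101
= 11101101


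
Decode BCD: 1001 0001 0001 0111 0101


Each 4-bit group → digit:
  1001 → 9
  0001 → 1
  0001 → 1
  0111 → 7
  0101 → 5
= 91175


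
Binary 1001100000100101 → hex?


Group into 4-bit nibbles: 1001100000100101
  1001 = 9
  1000 = 8
  0010 = 2
  0101 = 5
= 0x9825


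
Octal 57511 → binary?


Each octal digit → 3 binary bits:
  5 = 101
  7 = 111
  5 = 101
  1 = 001
  1 = 001
Concatenate: 101 111 101 001 001
= 101111101001001


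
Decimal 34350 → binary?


Divide by 2 repeatedly:
34350 ÷ 2 = 17175 remainder 0
17175 ÷ 2 = 8587 remainder 1
8587 ÷ 2 = 4293 remainder 1
4293 ÷ 2 = 2146 remainder 1
2146 ÷ 2 = 1073 remainder 0
1073 ÷ 2 = 536 remainder 1
536 ÷ 2 = 268 remainder 0
268 ÷ 2 = 134 remainder 0
134 ÷ 2 = 67 remainder 0
67 ÷ 2 = 33 remainder 1
33 ÷ 2 = 16 remainder 1
16 ÷ 2 = 8 remainder 0
8 ÷ 2 = 4 remainder 0
4 ÷ 2 = 2 remainder 0
2 ÷ 2 = 1 remainder 0
1 ÷ 2 = 0 remainder 1
Reading remainders bottom-up:
= 1000011000101110


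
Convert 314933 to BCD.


Each digit → 4-bit binary:
  3 → 0011
  1 → 0001
  4 → 0100
  9 → 1001
  3 → 0011
  3 → 0011
= 0011 0001 0100 1001 0011 0011


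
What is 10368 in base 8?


Divide by 8 repeatedly:
10368 ÷ 8 = 1296 remainder 0
1296 ÷ 8 = 162 remainder 0
162 ÷ 8 = 20 remainder 2
20 ÷ 8 = 2 remainder 4
2 ÷ 8 = 0 remainder 2
Reading remainders bottom-up:
= 0o24200


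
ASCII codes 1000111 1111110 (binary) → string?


Codes (binary): 1000111 1111110
Per-code ASCII lookup:
  1000111 = 71  (range 65-90: uppercase, 71 - 65 = 6) → 'G'
  1111110 = 126  (special character) → '~'
= 'G~'


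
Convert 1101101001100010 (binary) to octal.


Group into 3-bit groups: 001101101001100010
  001 = 1
  101 = 5
  101 = 5
  001 = 1
  100 = 4
  010 = 2
= 0o155142


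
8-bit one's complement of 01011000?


Original: 01011000
Invert all bits:
  bit 0: 0 → 1
  bit 1: 1 → 0
  bit 2: 0 → 1
  bit 3: 1 → 0
  bit 4: 1 → 0
  bit 5: 0 → 1
  bit 6: 0 → 1
  bit 7: 0 → 1
= 10100111


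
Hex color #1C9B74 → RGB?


Hex: #1C9B74
R = 1C₁₆ = 28
G = 9B₁₆ = 155
B = 74₁₆ = 116
= RGB(28, 155, 116)


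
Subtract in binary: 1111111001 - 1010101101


Align and subtract column by column (LSB to MSB, borrowing when needed):
  1111111001
- 1010101101
  ----------
  col 0: (1 - 0 borrow-in) - 1 → 1 - 1 = 0, borrow out 0
  col 1: (0 - 0 borrow-in) - 0 → 0 - 0 = 0, borrow out 0
  col 2: (0 - 0 borrow-in) - 1 → borrow from next column: (0+2) - 1 = 1, borrow out 1
  col 3: (1 - 1 borrow-in) - 1 → borrow from next column: (0+2) - 1 = 1, borrow out 1
  col 4: (1 - 1 borrow-in) - 0 → 0 - 0 = 0, borrow out 0
  col 5: (1 - 0 borrow-in) - 1 → 1 - 1 = 0, borrow out 0
  col 6: (1 - 0 borrow-in) - 0 → 1 - 0 = 1, borrow out 0
  col 7: (1 - 0 borrow-in) - 1 → 1 - 1 = 0, borrow out 0
  col 8: (1 - 0 borrow-in) - 0 → 1 - 0 = 1, borrow out 0
  col 9: (1 - 0 borrow-in) - 1 → 1 - 1 = 0, borrow out 0
Reading bits MSB→LSB: 0101001100
Strip leading zeros: 101001100
= 101001100


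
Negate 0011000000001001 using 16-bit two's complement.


Original: 0011000000001001
Step 1 - Invert all bits: 1100111111110110
Step 2 - Add 1: 1100111111110110 + 1
= 1100111111110111 (represents -12297)


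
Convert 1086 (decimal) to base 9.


Divide by 9 repeatedly:
1086 ÷ 9 = 120 remainder 6
120 ÷ 9 = 13 remainder 3
13 ÷ 9 = 1 remainder 4
1 ÷ 9 = 0 remainder 1
Reading remainders bottom-up:
= 1436


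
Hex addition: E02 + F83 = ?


Align and add column by column (LSB to MSB, each column mod 16 with carry):
  0E02
+ 0F83
  ----
  col 0: 2(2) + 3(3) + 0 (carry in) = 5 → 5(5), carry out 0
  col 1: 0(0) + 8(8) + 0 (carry in) = 8 → 8(8), carry out 0
  col 2: E(14) + F(15) + 0 (carry in) = 29 → D(13), carry out 1
  col 3: 0(0) + 0(0) + 1 (carry in) = 1 → 1(1), carry out 0
Reading digits MSB→LSB: 1D85
Strip leading zeros: 1D85
= 0x1D85


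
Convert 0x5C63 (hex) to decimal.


Positional values:
Position 0: 3 × 16^0 = 3 × 1 = 3
Position 1: 6 × 16^1 = 6 × 16 = 96
Position 2: C × 16^2 = 12 × 256 = 3072
Position 3: 5 × 16^3 = 5 × 4096 = 20480
Sum = 3 + 96 + 3072 + 20480
= 23651


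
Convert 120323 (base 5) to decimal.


Positional values (base 5):
  3 × 5^0 = 3 × 1 = 3
  2 × 5^1 = 2 × 5 = 10
  3 × 5^2 = 3 × 25 = 75
  0 × 5^3 = 0 × 125 = 0
  2 × 5^4 = 2 × 625 = 1250
  1 × 5^5 = 1 × 3125 = 3125
Sum = 3 + 10 + 75 + 0 + 1250 + 3125
= 4463


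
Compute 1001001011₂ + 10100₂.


Align and add column by column (LSB to MSB, carry propagating):
  01001001011
+ 00000010100
  -----------
  col 0: 1 + 0 + 0 (carry in) = 1 → bit 1, carry out 0
  col 1: 1 + 0 + 0 (carry in) = 1 → bit 1, carry out 0
  col 2: 0 + 1 + 0 (carry in) = 1 → bit 1, carry out 0
  col 3: 1 + 0 + 0 (carry in) = 1 → bit 1, carry out 0
  col 4: 0 + 1 + 0 (carry in) = 1 → bit 1, carry out 0
  col 5: 0 + 0 + 0 (carry in) = 0 → bit 0, carry out 0
  col 6: 1 + 0 + 0 (carry in) = 1 → bit 1, carry out 0
  col 7: 0 + 0 + 0 (carry in) = 0 → bit 0, carry out 0
  col 8: 0 + 0 + 0 (carry in) = 0 → bit 0, carry out 0
  col 9: 1 + 0 + 0 (carry in) = 1 → bit 1, carry out 0
  col 10: 0 + 0 + 0 (carry in) = 0 → bit 0, carry out 0
Reading bits MSB→LSB: 01001011111
Strip leading zeros: 1001011111
= 1001011111


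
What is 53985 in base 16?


Divide by 16 repeatedly:
53985 ÷ 16 = 3374 remainder 1 (1)
3374 ÷ 16 = 210 remainder 14 (E)
210 ÷ 16 = 13 remainder 2 (2)
13 ÷ 16 = 0 remainder 13 (D)
Reading remainders bottom-up:
= 0xD2E1


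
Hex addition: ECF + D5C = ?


Align and add column by column (LSB to MSB, each column mod 16 with carry):
  0ECF
+ 0D5C
  ----
  col 0: F(15) + C(12) + 0 (carry in) = 27 → B(11), carry out 1
  col 1: C(12) + 5(5) + 1 (carry in) = 18 → 2(2), carry out 1
  col 2: E(14) + D(13) + 1 (carry in) = 28 → C(12), carry out 1
  col 3: 0(0) + 0(0) + 1 (carry in) = 1 → 1(1), carry out 0
Reading digits MSB→LSB: 1C2B
Strip leading zeros: 1C2B
= 0x1C2B


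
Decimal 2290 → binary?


Divide by 2 repeatedly:
2290 ÷ 2 = 1145 remainder 0
1145 ÷ 2 = 572 remainder 1
572 ÷ 2 = 286 remainder 0
286 ÷ 2 = 143 remainder 0
143 ÷ 2 = 71 remainder 1
71 ÷ 2 = 35 remainder 1
35 ÷ 2 = 17 remainder 1
17 ÷ 2 = 8 remainder 1
8 ÷ 2 = 4 remainder 0
4 ÷ 2 = 2 remainder 0
2 ÷ 2 = 1 remainder 0
1 ÷ 2 = 0 remainder 1
Reading remainders bottom-up:
= 100011110010
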